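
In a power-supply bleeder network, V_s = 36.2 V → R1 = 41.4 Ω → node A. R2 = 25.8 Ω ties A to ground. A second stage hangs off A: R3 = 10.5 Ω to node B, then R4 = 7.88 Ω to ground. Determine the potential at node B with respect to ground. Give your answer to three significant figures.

Looking into the second stage from A: R3 + R4 = 18.38 Ω appears in parallel with R2.
R2 ‖ (R3+R4) = 10.73 Ω.
So V_A = 36.2 × 0.2059 = 7.453 V.
V_B = V_A × 0.4287 = 3.195 V.

V_B ≈ 3.20 V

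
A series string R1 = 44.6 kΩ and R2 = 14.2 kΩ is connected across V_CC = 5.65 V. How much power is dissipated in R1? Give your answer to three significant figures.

P ≈ 0.412 mW

The common current is I = 5.65/58.80 = 0.09609 mA.
P = I²R = 0.009233 × 44.6 = 0.4118 mW.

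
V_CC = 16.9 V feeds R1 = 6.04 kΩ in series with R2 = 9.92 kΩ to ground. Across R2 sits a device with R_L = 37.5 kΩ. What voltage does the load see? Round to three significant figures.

V_out ≈ 9.55 V

First combine the lower leg with the load: R2 ‖ R_L = 7.845 kΩ.
Voltage divider with the loaded lower leg: V_out = 16.9 × 7.845/(6.04 + 7.845) = 16.9 × 0.5650 = 9.548 V.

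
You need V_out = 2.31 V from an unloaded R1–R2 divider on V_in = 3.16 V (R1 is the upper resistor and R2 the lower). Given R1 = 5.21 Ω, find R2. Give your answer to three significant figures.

V_out/V_in = R2/(R1+R2) = 0.7310.
So R2 = R1 · V_out/(V_in − V_out) = 5.21 × 2.31/(3.16 − 2.31) = 5.21 × 2.718 = 14.16 Ω.

R2 ≈ 14.2 Ω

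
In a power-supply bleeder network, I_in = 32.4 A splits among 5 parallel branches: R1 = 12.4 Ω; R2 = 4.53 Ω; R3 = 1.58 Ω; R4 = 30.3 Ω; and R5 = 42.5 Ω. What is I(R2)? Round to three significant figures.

I ≈ 7.22 A

Total conductance ΣG = 1/12.4 + 1/4.53 + 1/1.58 + 1/30.3 + 1/42.5 = 0.9908 (units of 1/Ω).
By the current-divider rule, I = I_in · G_k/ΣG = 32.4 × 0.2228 = 7.218 A.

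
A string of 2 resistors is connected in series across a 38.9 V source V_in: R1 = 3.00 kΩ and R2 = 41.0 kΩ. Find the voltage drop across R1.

V ≈ 2.65 V

Total series resistance ΣR = 3.00 + 41.0 = 44.00 kΩ.
By the voltage-divider rule, V = 38.9 × 3.000/44.00 = 2.652 V.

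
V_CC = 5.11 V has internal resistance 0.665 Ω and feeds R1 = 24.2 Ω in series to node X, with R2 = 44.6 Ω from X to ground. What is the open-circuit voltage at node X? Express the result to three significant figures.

R1' = 0.665 + 24.2 = 24.86 Ω (source resistance + R1).
With X open, the divider is unloaded: V_th = 5.11 × 44.6/69.47 = 3.281 V.

V_th ≈ 3.28 V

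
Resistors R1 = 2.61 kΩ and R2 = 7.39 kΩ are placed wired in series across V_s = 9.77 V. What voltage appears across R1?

V ≈ 2.55 V

Series total: ΣR = 2.61 + 7.39 = 10.00 kΩ.
Voltage divider: V = V_s · (2.610 / 10.00) = 9.77 × 0.2610 = 2.550 V.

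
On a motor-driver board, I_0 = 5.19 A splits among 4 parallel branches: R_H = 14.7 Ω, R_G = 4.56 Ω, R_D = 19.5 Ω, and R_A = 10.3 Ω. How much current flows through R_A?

Conductances: ΣG = 1/14.7 + 1/4.56 + 1/19.5 + 1/10.3 = 0.4357 (1/Ω).
R_A takes the fraction G_k/ΣG = 0.09709/0.4357 = 0.2228, so I = 5.19 × 0.2228 = 1.157 A.

I ≈ 1.16 A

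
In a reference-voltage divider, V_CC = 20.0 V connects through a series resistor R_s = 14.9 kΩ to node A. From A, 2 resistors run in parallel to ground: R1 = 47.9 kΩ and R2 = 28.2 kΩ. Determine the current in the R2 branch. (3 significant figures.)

I ≈ 0.386 mA

Equivalent of the parallel group: R_p = 17.75 kΩ.
V_A = 20.0 × 17.75/32.65 = 10.87 V.
Branch current I = V_A/R2 = 10.87/28.2 = 0.3856 mA.
(Check via current divider: I_total = 0.6126 mA; share G_k/ΣG = 0.6294 → same result.)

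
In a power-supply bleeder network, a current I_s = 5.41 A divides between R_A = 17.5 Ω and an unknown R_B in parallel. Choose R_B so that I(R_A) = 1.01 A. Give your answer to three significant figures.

R_B ≈ 4.02 Ω

Two-branch current divider: I_A = I_s · R_B/(R_A + R_B).
1.01/5.41 = R_B/(R_A + R_B) → R_B = R_A · (0.1867)/(1 − 0.1867) = 17.5 × 0.2295 = 4.017 Ω.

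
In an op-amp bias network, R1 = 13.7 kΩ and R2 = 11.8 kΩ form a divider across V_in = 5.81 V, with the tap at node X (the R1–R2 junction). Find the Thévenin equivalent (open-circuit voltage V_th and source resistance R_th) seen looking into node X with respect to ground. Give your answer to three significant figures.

Open-circuit (no load on X): V_th = V_in · R2/(R1 + R2) = 5.81 × 11.8/(13.70 + 11.8) = 2.689 V.
With V_in suppressed (replaced by a short), R_th = R1 ‖ R2 = (13.70 × 11.8)/(13.70 + 11.8) = 6.340 kΩ.

V_th ≈ 2.69 V, R_th ≈ 6.34 kΩ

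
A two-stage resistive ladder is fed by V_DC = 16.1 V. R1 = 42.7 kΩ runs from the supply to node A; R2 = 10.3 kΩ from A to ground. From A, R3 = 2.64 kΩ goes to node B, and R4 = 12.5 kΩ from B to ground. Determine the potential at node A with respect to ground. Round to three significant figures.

V_A ≈ 2.02 V

Looking into the second stage from A: R3 + R4 = 15.14 kΩ appears in parallel with R2.
Effective lower resistance at A: R2 ‖ 15.14 = 6.130 kΩ.
V_A = 16.1 × 6.130/(42.7 + 6.130) = 2.021 V.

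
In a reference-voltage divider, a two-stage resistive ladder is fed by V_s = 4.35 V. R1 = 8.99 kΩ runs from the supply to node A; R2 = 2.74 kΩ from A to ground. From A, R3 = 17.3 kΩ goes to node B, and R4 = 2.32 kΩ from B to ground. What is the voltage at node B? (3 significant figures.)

The second stage (R3 + R4 = 19.62 kΩ) loads node A in parallel with R2.
Effective lower resistance at A: R2 ‖ 19.62 = 2.404 kΩ.
V_A = 4.35 × 2.404/(8.99 + 2.404) = 0.9179 V.
Then the unloaded second divider: V_B = V_A × R4/(R3+R4) = 0.9179 × 0.1182 = 0.1085 V.

V_B ≈ 0.109 V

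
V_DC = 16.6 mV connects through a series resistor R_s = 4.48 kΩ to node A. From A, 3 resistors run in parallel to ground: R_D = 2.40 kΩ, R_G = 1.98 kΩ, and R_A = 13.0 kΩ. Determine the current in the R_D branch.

I ≈ 1.26 µA

Equivalent of the parallel group: R_p = 1.001 kΩ.
Node voltage V_A = V_DC · R_p/(R_s + R_p) = 16.6 × 0.1827 = 3.033 mV.
I(R_D) = V_A / R_D = 3.033/2.40 = 1.264 µA.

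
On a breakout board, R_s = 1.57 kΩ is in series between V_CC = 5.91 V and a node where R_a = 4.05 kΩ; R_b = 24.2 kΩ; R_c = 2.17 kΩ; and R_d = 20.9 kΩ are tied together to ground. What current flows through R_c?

Equivalent of the parallel group: R_p = 1.255 kΩ.
V_A = 5.91 × 1.255/2.825 = 2.625 V.
I(R_c) = V_A / R_c = 2.625/2.17 = 1.210 mA.

I ≈ 1.21 mA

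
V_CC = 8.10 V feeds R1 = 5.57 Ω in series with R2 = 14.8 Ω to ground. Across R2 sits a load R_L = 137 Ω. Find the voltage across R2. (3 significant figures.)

The load sits in parallel with R2, giving an effective lower resistance R2' = R2·R_L/(R2+R_L) = 13.36 Ω.
Then V_out = V_CC · R2'/(R1 + R2') = 8.10 × 13.36/18.93 = 5.716 V.
(Unloaded it would be 5.89 V; the load pulls it down.)

V_out ≈ 5.72 V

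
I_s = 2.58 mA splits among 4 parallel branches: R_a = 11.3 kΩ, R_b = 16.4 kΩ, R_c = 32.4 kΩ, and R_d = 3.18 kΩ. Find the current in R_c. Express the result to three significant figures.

ΣG = 1/11.3 + 1/16.4 + 1/32.4 + 1/3.18 = 0.4948.
By the current-divider rule, I = I_s · G_k/ΣG = 2.58 × 0.06238 = 0.1609 mA.

I ≈ 0.161 mA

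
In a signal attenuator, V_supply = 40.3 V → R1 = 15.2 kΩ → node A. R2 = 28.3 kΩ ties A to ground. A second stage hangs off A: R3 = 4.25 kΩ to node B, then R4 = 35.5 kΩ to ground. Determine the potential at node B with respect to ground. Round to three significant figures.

V_B ≈ 18.8 V

Looking into the second stage from A: R3 + R4 = 39.75 kΩ appears in parallel with R2.
Effective lower resistance at A: R2 ‖ 39.75 = 16.53 kΩ.
So V_A = 40.3 × 0.5210 = 21.00 V.
Then the unloaded second divider: V_B = V_A × R4/(R3+R4) = 21.00 × 0.8931 = 18.75 V.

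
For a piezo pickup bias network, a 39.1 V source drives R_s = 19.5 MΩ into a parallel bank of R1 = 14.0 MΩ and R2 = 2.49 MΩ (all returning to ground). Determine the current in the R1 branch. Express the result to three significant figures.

Combine the parallel branches: R_p = (1/14.0 + 1/2.49)⁻¹ = 2.114 MΩ.
Node voltage V_A = V_supply · R_p/(R_s + R_p) = 39.1 × 0.09781 = 3.824 V.
I(R1) = V_A / R1 = 3.824/14.0 = 0.2732 µA.

I ≈ 0.273 µA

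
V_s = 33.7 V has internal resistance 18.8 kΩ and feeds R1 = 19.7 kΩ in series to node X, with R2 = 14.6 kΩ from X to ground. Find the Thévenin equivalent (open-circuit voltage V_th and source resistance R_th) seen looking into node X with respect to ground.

R1' = 18.8 + 19.7 = 38.50 kΩ (source resistance + R1).
V_th is the unloaded tap voltage: V_s · R2/(R1'+R2) = 33.7 × 0.2750 = 9.266 V.
Zeroing V_s shorts the top of R1' to ground, so R_th = R1' ‖ R2 = 10.59 kΩ.

V_th ≈ 9.27 V, R_th ≈ 10.6 kΩ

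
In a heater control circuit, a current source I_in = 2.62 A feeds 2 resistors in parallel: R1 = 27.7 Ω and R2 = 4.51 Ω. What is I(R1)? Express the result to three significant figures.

I ≈ 0.367 A

With just two branches, the current splits inversely with resistance.
I(R1) = 2.62 × 4.51/(27.7 + 4.51) = 2.62 × 0.1400 = 0.3668 A.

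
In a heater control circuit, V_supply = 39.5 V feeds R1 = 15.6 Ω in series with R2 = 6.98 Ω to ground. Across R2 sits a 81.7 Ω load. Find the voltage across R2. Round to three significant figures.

V_out ≈ 11.5 V

R2 ‖ R_L = (6.98 × 81.7)/(6.98 + 81.7) = 6.431 Ω.
Voltage divider with the loaded lower leg: V_out = 39.5 × 6.431/(15.6 + 6.431) = 39.5 × 0.2919 = 11.53 V.
(Unloaded it would be 12.2 V; the load pulls it down.)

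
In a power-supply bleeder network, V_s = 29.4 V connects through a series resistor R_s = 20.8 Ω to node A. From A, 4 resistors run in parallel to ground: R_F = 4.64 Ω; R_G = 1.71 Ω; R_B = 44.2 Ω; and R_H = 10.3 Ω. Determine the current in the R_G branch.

Equivalent of the parallel group: R_p = 1.087 Ω.
Node voltage V_A = V_s · R_p/(R_s + R_p) = 29.4 × 0.04966 = 1.460 V.
I(R_G) = V_A / R_G = 1.460/1.71 = 0.8538 A.

I ≈ 0.854 A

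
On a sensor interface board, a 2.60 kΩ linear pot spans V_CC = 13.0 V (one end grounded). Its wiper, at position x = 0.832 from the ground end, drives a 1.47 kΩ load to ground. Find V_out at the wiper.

V_out ≈ 8.67 V

The pot divides into 0.4368 kΩ above the wiper and 2.163 kΩ below.
Lower segment in parallel with the load: 2.163 ‖ 1.47 = 0.8752 kΩ.
Then V_out = V_CC · 0.8752/(0.4368 + 0.8752) = 8.672 V.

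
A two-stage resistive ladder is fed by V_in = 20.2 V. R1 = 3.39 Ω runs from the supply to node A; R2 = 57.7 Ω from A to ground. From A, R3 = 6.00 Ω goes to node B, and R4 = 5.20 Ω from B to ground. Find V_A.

Node A sees R2 in parallel with the series input of stage 2, R3 + R4 = 11.20 Ω.
Effective lower resistance at A: R2 ‖ 11.20 = 9.379 Ω.
First divider: V_A = V_in · 9.379/(3.39 + 9.379) = 14.84 V.

V_A ≈ 14.8 V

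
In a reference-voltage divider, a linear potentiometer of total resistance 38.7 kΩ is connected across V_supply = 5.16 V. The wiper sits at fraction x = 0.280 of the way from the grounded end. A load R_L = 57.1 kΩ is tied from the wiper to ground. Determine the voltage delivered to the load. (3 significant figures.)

V_out ≈ 1.27 V

The pot divides into 27.86 kΩ above the wiper and 10.84 kΩ below.
Lower segment in parallel with the load: 10.84 ‖ 57.1 = 9.108 kΩ.
Loaded-divider output: V_out = 5.16 × 0.2463 = 1.271 V.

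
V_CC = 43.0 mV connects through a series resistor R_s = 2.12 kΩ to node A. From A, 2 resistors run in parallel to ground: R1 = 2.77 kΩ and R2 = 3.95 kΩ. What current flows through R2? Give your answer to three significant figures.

I ≈ 4.73 µA

Parallel bank: R_p = 1/(1/2.77 + 1/3.95) = 1.628 kΩ.
V_A = 43.0 × 1.628/3.748 = 18.68 mV.
Branch current I = V_A/R2 = 18.68/3.95 = 4.729 µA.
(Check via current divider: I_total = 11.47 µA; share G_k/ΣG = 0.4122 → same result.)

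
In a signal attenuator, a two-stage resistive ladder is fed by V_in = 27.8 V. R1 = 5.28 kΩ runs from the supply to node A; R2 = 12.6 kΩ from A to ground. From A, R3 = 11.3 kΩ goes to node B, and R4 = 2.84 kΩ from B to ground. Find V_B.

Looking into the second stage from A: R3 + R4 = 14.14 kΩ appears in parallel with R2.
Effective lower resistance at A: R2 ‖ 14.14 = 6.663 kΩ.
First divider: V_A = V_in · 6.663/(5.28 + 6.663) = 15.51 V.
Then the unloaded second divider: V_B = V_A × R4/(R3+R4) = 15.51 × 0.2008 = 3.115 V.

V_B ≈ 3.12 V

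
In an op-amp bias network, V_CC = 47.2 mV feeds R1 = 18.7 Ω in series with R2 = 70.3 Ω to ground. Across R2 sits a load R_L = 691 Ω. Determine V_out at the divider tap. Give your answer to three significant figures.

First combine the lower leg with the load: R2 ‖ R_L = 63.81 Ω.
Now apply the divider: V_out = 47.2 × 0.7734 = 36.50 mV.

V_out ≈ 36.5 mV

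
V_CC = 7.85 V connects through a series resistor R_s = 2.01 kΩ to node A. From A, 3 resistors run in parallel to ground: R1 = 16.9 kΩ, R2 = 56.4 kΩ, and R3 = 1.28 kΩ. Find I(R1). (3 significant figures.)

Equivalent of the parallel group: R_p = 1.165 kΩ.
V_A by voltage divider: V_A = 7.85 × 1.165/(2.01 + 1.165) = 2.881 V.
Branch current I = V_A/R1 = 2.881/16.9 = 0.1705 mA.

I ≈ 0.170 mA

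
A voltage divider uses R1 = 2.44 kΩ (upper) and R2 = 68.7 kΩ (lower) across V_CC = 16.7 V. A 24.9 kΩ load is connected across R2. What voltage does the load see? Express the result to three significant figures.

V_out ≈ 14.7 V

First combine the lower leg with the load: R2 ‖ R_L = 18.28 kΩ.
Voltage divider with the loaded lower leg: V_out = 16.7 × 18.28/(2.44 + 18.28) = 16.7 × 0.8822 = 14.73 V.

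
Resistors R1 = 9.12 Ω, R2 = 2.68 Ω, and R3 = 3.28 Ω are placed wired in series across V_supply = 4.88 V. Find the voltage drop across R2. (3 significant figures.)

ΣR = 9.12 + 2.68 + 3.28 = 15.08 Ω.
V = V_supply · R/ΣR = 4.88 × 0.1777 = 0.8673 V.

V ≈ 0.867 V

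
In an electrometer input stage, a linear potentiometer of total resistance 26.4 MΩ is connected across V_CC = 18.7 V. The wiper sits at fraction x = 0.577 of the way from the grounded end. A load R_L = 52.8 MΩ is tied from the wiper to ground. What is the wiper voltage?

Lower segment x·R_p = 15.23 MΩ; upper segment (1−x)·R_p = 11.17 MΩ.
R_L loads the lower segment: effective lower R = 11.82 MΩ.
Loaded-divider output: V_out = 18.7 × 0.5142 = 9.616 V.

V_out ≈ 9.62 V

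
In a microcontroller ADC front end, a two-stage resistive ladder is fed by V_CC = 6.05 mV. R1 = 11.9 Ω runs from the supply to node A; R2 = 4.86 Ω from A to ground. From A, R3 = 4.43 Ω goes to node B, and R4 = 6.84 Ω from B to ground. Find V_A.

The second stage (R3 + R4 = 11.27 Ω) loads node A in parallel with R2.
Effective lower resistance at A: R2 ‖ 11.27 = 3.396 Ω.
So V_A = 6.05 × 0.2220 = 1.343 mV.

V_A ≈ 1.34 mV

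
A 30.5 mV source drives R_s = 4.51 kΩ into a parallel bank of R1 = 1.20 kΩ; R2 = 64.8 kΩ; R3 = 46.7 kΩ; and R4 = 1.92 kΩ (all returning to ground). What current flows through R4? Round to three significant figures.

I ≈ 2.18 µA

Equivalent of the parallel group: R_p = 0.7189 kΩ.
Node voltage V_A = V_DC · R_p/(R_s + R_p) = 30.5 × 0.1375 = 4.193 mV.
I(R4) = V_A / R4 = 4.193/1.92 = 2.184 µA.
(Equivalently: I_total = 5.833 µA, then current-divider fraction G_k/ΣG = 0.3744.)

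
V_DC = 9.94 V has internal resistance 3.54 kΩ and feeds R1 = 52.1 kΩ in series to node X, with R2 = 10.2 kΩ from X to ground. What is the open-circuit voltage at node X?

V_th ≈ 1.54 V

R1' = 3.54 + 52.1 = 55.64 kΩ (source resistance + R1).
Open-circuit (no load on X): V_th = V_DC · R2/(R1' + R2) = 9.94 × 10.2/(55.64 + 10.2) = 1.540 V.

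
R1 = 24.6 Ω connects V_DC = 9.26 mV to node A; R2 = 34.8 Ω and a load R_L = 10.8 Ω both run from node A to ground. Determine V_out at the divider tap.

V_out ≈ 2.32 mV

R2 ‖ R_L = (34.8 × 10.8)/(34.8 + 10.8) = 8.242 Ω.
Now apply the divider: V_out = 9.26 × 0.2510 = 2.324 mV.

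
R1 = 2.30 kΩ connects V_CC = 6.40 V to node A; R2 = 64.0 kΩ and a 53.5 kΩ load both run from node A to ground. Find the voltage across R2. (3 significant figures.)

V_out ≈ 5.93 V

The load sits in parallel with R2, giving an effective lower resistance R2' = R2·R_L/(R2+R_L) = 29.14 kΩ.
Then V_out = V_CC · R2'/(R1 + R2') = 6.40 × 29.14/31.44 = 5.932 V.
(Unloaded it would be 6.18 V; the load pulls it down.)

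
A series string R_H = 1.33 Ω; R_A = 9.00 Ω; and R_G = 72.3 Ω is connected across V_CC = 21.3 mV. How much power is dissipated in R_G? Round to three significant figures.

The common current is I = 21.3/82.63 = 0.2578 mA.
P(R_G) = I²·R_G = (0.2578)² × 72.3 = 4.804 µW.

P ≈ 4.80 µW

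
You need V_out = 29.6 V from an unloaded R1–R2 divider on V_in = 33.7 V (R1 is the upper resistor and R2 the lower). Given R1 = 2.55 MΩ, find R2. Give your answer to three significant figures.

The divider ratio is R2/(R1+R2) = 29.6/33.7 = 0.8783.
Rearranging, R2 = R1·k/(1−k) = 2.55 × 7.220 = 18.41 MΩ.

R2 ≈ 18.4 MΩ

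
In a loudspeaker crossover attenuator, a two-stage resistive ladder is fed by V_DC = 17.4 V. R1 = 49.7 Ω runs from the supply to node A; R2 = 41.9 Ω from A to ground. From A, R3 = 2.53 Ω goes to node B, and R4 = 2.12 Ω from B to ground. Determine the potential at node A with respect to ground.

Node A sees R2 in parallel with the series input of stage 2, R3 + R4 = 4.650 Ω.
Effective lower resistance at A: R2 ‖ 4.650 = 4.185 Ω.
So V_A = 17.4 × 0.07767 = 1.352 V.

V_A ≈ 1.35 V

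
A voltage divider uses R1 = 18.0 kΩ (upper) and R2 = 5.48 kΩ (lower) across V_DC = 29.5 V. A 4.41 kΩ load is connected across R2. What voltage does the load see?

R2 ‖ R_L = (5.48 × 4.41)/(5.48 + 4.41) = 2.444 kΩ.
Now apply the divider: V_out = 29.5 × 0.1195 = 3.526 V.

V_out ≈ 3.53 V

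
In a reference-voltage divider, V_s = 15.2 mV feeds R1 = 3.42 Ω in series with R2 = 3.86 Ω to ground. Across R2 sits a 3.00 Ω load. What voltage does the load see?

V_out ≈ 5.02 mV

R2 ‖ R_L = (3.86 × 3.00)/(3.86 + 3.00) = 1.688 Ω.
Then V_out = V_s · R2'/(R1 + R2') = 15.2 × 1.688/5.108 = 5.023 mV.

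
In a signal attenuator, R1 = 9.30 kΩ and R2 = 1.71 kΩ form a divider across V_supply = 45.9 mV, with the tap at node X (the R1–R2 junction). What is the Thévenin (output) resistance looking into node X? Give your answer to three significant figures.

With V_supply suppressed (replaced by a short), R_th = R1 ‖ R2 = (9.300 × 1.71)/(9.300 + 1.71) = 1.444 kΩ.

R_th ≈ 1.44 kΩ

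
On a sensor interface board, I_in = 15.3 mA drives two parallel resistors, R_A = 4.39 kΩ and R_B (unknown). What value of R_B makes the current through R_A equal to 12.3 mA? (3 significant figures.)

R_B ≈ 18.0 kΩ

Two-branch current divider: I_A = I_in · R_B/(R_A + R_B).
With f = 0.8039, R_B = R_A · f/(1−f) = 4.39 × 4.100 = 18.00 kΩ.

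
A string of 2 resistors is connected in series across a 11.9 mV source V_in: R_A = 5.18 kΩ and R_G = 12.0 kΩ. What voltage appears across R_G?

V ≈ 8.31 mV

Total series resistance ΣR = 5.18 + 12.0 = 17.18 kΩ.
By the voltage-divider rule, V = 11.9 × 12.00/17.18 = 8.312 mV.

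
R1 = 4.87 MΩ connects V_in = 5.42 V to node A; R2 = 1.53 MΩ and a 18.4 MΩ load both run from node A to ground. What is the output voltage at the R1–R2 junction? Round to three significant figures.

First combine the lower leg with the load: R2 ‖ R_L = 1.413 MΩ.
Now apply the divider: V_out = 5.42 × 0.2248 = 1.219 V.
(Unloaded it would be 1.30 V; the load pulls it down.)

V_out ≈ 1.22 V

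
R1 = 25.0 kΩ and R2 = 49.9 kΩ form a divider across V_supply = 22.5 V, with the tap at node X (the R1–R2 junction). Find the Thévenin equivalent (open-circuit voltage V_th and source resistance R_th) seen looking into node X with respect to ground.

V_th is the unloaded tap voltage: V_supply · R2/(R1+R2) = 22.5 × 0.6662 = 14.99 V.
Looking into X with the source shorted: R_th = R1·R2/(R1+R2) = 25.00 × 49.9/74.90 = 16.66 kΩ.

V_th ≈ 15.0 V, R_th ≈ 16.7 kΩ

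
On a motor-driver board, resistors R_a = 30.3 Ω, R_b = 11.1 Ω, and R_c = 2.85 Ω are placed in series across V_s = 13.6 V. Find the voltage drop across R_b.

V ≈ 3.41 V

Series total: ΣR = 30.3 + 11.1 + 2.85 = 44.25 Ω.
Voltage divider: V = V_s · (11.10 / 44.25) = 13.6 × 0.2508 = 3.412 V.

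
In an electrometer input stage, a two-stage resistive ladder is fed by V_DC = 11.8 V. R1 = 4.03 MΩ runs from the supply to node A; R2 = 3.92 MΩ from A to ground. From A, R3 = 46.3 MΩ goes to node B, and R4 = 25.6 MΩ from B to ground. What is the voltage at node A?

Looking into the second stage from A: R3 + R4 = 71.90 MΩ appears in parallel with R2.
R2 ‖ (R3+R4) = 3.717 MΩ.
So V_A = 11.8 × 0.4798 = 5.662 V.

V_A ≈ 5.66 V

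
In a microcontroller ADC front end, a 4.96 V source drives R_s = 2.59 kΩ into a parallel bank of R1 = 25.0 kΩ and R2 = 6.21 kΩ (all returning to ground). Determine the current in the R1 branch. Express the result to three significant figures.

I ≈ 0.130 mA

Equivalent of the parallel group: R_p = 4.974 kΩ.
V_A by voltage divider: V_A = 4.96 × 4.974/(2.59 + 4.974) = 3.262 V.
Branch current I = V_A/R1 = 3.262/25.0 = 0.1305 mA.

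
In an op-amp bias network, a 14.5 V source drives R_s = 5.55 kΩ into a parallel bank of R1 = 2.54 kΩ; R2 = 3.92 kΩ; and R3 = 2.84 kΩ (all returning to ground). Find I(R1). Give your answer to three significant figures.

Combine the parallel branches: R_p = (1/2.54 + 1/3.92 + 1/2.84)⁻¹ = 0.9991 kΩ.
V_A = 14.5 × 0.9991/6.549 = 2.212 V.
I(R1) = V_A / R1 = 2.212/2.54 = 0.8709 mA.
(Check via current divider: I_total = 2.214 mA; share G_k/ΣG = 0.3933 → same result.)

I ≈ 0.871 mA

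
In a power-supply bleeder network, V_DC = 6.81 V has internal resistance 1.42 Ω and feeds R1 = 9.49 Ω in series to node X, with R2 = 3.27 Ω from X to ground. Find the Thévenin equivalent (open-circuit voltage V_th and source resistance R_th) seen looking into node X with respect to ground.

V_th ≈ 1.57 V, R_th ≈ 2.52 Ω

R1' = 1.42 + 9.49 = 10.91 Ω (source resistance + R1).
With X open, the divider is unloaded: V_th = 6.81 × 3.27/14.18 = 1.570 V.
Looking into X with the source shorted: R_th = R1'·R2/(R1'+R2) = 10.91 × 3.27/14.18 = 2.516 Ω.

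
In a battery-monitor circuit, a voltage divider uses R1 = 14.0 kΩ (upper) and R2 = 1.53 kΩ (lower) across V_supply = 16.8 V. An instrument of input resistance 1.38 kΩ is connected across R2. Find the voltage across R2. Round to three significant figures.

First combine the lower leg with the load: R2 ‖ R_L = 0.7256 kΩ.
Now apply the divider: V_out = 16.8 × 0.04927 = 0.8278 V.
(Unloaded it would be 1.66 V; the load pulls it down.)

V_out ≈ 0.828 V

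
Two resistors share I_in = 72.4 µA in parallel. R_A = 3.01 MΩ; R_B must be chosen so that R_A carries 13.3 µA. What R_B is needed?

The fraction through R_A equals R_B/(R_A+R_B).
With f = 0.1837, R_B = R_A · f/(1−f) = 3.01 × 0.2250 = 0.6774 MΩ.

R_B ≈ 0.677 MΩ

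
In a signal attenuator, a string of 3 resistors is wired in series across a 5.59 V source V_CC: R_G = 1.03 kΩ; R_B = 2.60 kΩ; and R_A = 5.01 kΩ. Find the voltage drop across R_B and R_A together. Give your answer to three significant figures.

Total series resistance ΣR = 1.03 + 2.60 + 5.01 = 8.640 kΩ.
R_{R_B..R_A} = 2.60 + 5.01 = 7.610 kΩ.
V = V_CC · R/ΣR = 5.59 × 0.8808 = 4.924 V.

V ≈ 4.92 V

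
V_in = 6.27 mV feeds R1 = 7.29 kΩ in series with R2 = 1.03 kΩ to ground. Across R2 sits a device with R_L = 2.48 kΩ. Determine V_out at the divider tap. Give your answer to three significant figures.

First combine the lower leg with the load: R2 ‖ R_L = 0.7277 kΩ.
Then V_out = V_in · R2'/(R1 + R2') = 6.27 × 0.7277/8.018 = 0.5691 mV.
(Unloaded it would be 0.776 mV; the load pulls it down.)

V_out ≈ 0.569 mV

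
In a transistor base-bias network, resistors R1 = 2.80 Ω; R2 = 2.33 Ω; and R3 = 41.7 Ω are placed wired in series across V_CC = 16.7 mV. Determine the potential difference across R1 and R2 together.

Total series resistance ΣR = 2.80 + 2.33 + 41.7 = 46.83 Ω.
R_{R1..R2} = 2.80 + 2.33 = 5.130 Ω.
V = V_CC · R/ΣR = 16.7 × 0.1095 = 1.829 mV.

V ≈ 1.83 mV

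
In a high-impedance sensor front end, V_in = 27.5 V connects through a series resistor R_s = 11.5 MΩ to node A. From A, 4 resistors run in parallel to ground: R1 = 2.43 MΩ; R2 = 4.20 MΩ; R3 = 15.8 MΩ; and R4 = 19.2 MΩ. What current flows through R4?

Parallel bank: R_p = 1/(1/2.43 + 1/4.20 + 1/15.8 + 1/19.2) = 1.307 MΩ.
V_A by voltage divider: V_A = 27.5 × 1.307/(11.5 + 1.307) = 2.807 V.
I(R4) = V_A / R4 = 2.807/19.2 = 0.1462 µA.

I ≈ 0.146 µA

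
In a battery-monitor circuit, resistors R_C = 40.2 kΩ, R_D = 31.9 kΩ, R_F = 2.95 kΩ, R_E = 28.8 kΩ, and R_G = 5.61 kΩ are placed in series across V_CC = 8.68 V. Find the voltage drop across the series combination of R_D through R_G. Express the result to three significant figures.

ΣR = 40.2 + 31.9 + 2.95 + 28.8 + 5.61 = 109.5 kΩ.
R_{R_D..R_G} = 31.9 + 2.95 + 28.8 + 5.61 = 69.26 kΩ.
V = V_CC · R/ΣR = 8.68 × 0.6327 = 5.492 V.

V ≈ 5.49 V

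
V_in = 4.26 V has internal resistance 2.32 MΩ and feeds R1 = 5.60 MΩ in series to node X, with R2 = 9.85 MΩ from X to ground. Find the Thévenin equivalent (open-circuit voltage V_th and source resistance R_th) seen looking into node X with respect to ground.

V_th ≈ 2.36 V, R_th ≈ 4.39 MΩ

R1' = 2.32 + 5.60 = 7.920 MΩ (source resistance + R1).
Open-circuit (no load on X): V_th = V_in · R2/(R1' + R2) = 4.26 × 9.85/(7.920 + 9.85) = 2.361 V.
With V_in suppressed (replaced by a short), R_th = R1' ‖ R2 = (7.920 × 9.85)/(7.920 + 9.85) = 4.390 MΩ.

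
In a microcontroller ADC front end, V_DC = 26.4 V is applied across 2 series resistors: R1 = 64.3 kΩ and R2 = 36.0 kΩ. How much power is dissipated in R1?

The common current is I = 26.4/100.3 = 0.2632 mA.
P(R1) = I²·R1 = (0.2632)² × 64.3 = 4.455 mW.

P ≈ 4.45 mW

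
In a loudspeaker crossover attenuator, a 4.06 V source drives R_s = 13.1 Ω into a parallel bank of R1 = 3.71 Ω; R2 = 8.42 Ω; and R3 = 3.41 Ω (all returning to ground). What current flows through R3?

I ≈ 0.120 A

Combine the parallel branches: R_p = (1/3.71 + 1/8.42 + 1/3.41)⁻¹ = 1.467 Ω.
V_A by voltage divider: V_A = 4.06 × 1.467/(13.1 + 1.467) = 0.4089 V.
Branch current I = V_A/R3 = 0.4089/3.41 = 0.1199 A.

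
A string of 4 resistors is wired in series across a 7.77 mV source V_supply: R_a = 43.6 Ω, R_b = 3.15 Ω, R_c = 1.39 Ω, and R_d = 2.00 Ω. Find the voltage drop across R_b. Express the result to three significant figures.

V ≈ 0.488 mV

Series total: ΣR = 43.6 + 3.15 + 1.39 + 2.00 = 50.14 Ω.
Voltage divider: V = V_supply · (3.150 / 50.14) = 7.77 × 0.06282 = 0.4881 mV.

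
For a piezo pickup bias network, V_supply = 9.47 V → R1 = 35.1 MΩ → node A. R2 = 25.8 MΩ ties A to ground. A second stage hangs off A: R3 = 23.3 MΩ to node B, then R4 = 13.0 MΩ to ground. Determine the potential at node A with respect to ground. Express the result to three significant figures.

V_A ≈ 2.85 V

Looking into the second stage from A: R3 + R4 = 36.30 MΩ appears in parallel with R2.
R2 ‖ (R3+R4) = 15.08 MΩ.
So V_A = 9.47 × 0.3005 = 2.846 V.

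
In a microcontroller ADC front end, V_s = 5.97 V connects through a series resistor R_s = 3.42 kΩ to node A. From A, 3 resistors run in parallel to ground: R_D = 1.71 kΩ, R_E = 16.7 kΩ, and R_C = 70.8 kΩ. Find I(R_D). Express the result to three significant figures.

I ≈ 1.07 mA

Equivalent of the parallel group: R_p = 1.518 kΩ.
V_A = 5.97 × 1.518/4.938 = 1.835 V.
I(R_D) = V_A / R_D = 1.835/1.71 = 1.073 mA.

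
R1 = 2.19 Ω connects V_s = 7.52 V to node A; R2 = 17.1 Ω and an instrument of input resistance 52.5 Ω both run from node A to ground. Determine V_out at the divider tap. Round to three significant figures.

V_out ≈ 6.43 V

First combine the lower leg with the load: R2 ‖ R_L = 12.90 Ω.
Then V_out = V_s · R2'/(R1 + R2') = 7.52 × 12.90/15.09 = 6.429 V.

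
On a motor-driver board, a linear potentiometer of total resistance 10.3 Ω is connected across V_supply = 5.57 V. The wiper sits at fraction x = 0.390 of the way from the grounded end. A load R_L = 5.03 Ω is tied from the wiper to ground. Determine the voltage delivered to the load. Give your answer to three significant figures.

V_out ≈ 1.46 V

Split the track: R_lower = x·R_p = 4.017 Ω, R_upper = (1−x)·R_p = 6.283 Ω.
R_L loads the lower segment: effective lower R = 2.233 Ω.
Then V_out = V_supply · 2.233/(6.283 + 2.233) = 1.461 V.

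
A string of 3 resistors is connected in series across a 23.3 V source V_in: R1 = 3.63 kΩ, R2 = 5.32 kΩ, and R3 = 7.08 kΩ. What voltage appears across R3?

V ≈ 10.3 V

Total series resistance ΣR = 3.63 + 5.32 + 7.08 = 16.03 kΩ.
Voltage divider: V = V_in · (7.080 / 16.03) = 23.3 × 0.4417 = 10.29 V.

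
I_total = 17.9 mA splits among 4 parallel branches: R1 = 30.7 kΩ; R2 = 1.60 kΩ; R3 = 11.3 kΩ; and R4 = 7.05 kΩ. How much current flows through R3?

I ≈ 1.78 mA

Conductances: ΣG = 1/30.7 + 1/1.60 + 1/11.3 + 1/7.05 = 0.8879 (1/kΩ).
R3 takes the fraction G_k/ΣG = 0.08850/0.8879 = 0.09967, so I = 17.9 × 0.09967 = 1.784 mA.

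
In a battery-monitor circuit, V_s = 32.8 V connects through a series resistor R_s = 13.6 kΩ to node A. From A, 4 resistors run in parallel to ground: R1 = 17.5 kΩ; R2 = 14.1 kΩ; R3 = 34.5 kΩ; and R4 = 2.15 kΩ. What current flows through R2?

I ≈ 0.246 mA

Equivalent of the parallel group: R_p = 1.607 kΩ.
V_A = 32.8 × 1.607/15.21 = 3.467 V.
I(R2) = V_A / R2 = 3.467/14.1 = 0.2459 mA.
(Equivalently: I_total = 2.157 mA, then current-divider fraction G_k/ΣG = 0.1140.)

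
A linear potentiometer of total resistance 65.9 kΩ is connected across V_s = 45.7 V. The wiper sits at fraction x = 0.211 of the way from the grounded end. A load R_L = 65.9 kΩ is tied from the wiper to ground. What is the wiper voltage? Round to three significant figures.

Split the track: R_lower = x·R_p = 13.90 kΩ, R_upper = (1−x)·R_p = 52.00 kΩ.
(x·R_p) ‖ R_L = 11.48 kΩ.
Loaded-divider output: V_out = 45.7 × 0.1809 = 8.267 V.
(Unloaded: V_out = x·V_s = 9.64 V.)

V_out ≈ 8.27 V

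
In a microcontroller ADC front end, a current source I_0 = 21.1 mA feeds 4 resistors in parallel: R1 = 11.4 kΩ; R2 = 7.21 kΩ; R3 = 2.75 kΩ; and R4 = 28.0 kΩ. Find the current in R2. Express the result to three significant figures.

I ≈ 4.68 mA

Total conductance ΣG = 1/11.4 + 1/7.21 + 1/2.75 + 1/28.0 = 0.6258 (units of 1/kΩ).
By the current-divider rule, I = I_0 · G_k/ΣG = 21.1 × 0.2216 = 4.677 mA.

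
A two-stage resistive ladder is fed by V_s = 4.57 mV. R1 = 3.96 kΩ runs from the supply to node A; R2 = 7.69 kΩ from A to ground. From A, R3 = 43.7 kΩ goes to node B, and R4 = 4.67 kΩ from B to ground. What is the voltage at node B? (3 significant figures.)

Node A sees R2 in parallel with the series input of stage 2, R3 + R4 = 48.37 kΩ.
Effective lower resistance at A: R2 ‖ 48.37 = 6.635 kΩ.
First divider: V_A = V_s · 6.635/(3.96 + 6.635) = 2.862 mV.
V_B = V_A × 0.09655 = 0.2763 mV.

V_B ≈ 0.276 mV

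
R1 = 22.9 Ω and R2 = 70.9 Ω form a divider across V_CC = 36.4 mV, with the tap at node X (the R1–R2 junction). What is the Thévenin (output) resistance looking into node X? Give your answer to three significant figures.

R_th ≈ 17.3 Ω

With V_CC suppressed (replaced by a short), R_th = R1 ‖ R2 = (22.90 × 70.9)/(22.90 + 70.9) = 17.31 Ω.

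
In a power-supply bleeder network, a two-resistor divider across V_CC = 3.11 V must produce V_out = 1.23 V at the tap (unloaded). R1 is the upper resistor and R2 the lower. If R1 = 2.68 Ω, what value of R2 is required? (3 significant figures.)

R2 ≈ 1.75 Ω

V_out/V_CC = R2/(R1+R2) = 0.3955.
R2 = R1 · 0.3955/(1 − 0.3955) = 1.753 Ω.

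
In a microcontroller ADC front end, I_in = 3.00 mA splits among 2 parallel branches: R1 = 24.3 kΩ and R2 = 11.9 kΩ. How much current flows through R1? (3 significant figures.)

For two parallel branches, I_k = I_in · (other R)/(sum of R).
So I = 3.00 × 11.9/36.20 = 0.9862 mA.

I ≈ 0.986 mA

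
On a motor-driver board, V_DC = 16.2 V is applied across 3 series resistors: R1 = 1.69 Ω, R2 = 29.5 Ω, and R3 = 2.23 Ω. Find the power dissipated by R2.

Series current I = V_DC/ΣR = 16.2/33.42 = 0.4847 A.
P = I²R = 0.2350 × 29.5 = 6.932 W.

P ≈ 6.93 W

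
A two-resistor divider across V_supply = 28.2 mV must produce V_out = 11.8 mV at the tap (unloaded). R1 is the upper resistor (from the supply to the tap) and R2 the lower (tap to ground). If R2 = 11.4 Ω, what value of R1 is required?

The divider ratio is R2/(R1+R2) = 11.8/28.2 = 0.4184.
Rearranging, R1 = R2·(1−k)/k = 11.4 × 1.390 = 15.84 Ω.

R1 ≈ 15.8 Ω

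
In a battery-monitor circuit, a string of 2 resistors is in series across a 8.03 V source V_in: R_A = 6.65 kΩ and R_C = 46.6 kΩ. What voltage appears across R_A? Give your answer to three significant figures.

V ≈ 1.00 V

Total series resistance ΣR = 6.65 + 46.6 = 53.25 kΩ.
Voltage divider: V = V_in · (6.650 / 53.25) = 8.03 × 0.1249 = 1.003 V.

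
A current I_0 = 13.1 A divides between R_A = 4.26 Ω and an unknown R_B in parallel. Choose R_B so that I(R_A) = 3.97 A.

R_B ≈ 1.85 Ω

The fraction through R_A equals R_B/(R_A+R_B).
3.97/13.1 = R_B/(R_A + R_B) → R_B = R_A · (0.3031)/(1 − 0.3031) = 4.26 × 0.4348 = 1.852 Ω.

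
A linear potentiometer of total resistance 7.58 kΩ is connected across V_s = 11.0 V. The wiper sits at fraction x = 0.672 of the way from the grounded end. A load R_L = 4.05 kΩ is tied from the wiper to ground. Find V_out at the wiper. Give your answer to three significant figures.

V_out ≈ 5.23 V

The pot divides into 2.486 kΩ above the wiper and 5.094 kΩ below.
(x·R_p) ‖ R_L = 2.256 kΩ.
V_out = 11.0 × 2.256/(2.486 + 2.256) = 5.233 V.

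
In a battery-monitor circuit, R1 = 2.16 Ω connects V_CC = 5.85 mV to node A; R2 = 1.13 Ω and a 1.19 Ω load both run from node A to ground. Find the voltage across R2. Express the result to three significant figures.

First combine the lower leg with the load: R2 ‖ R_L = 0.5796 Ω.
Voltage divider with the loaded lower leg: V_out = 5.85 × 0.5796/(2.16 + 0.5796) = 5.85 × 0.2116 = 1.238 mV.
(Unloaded it would be 2.01 mV; the load pulls it down.)

V_out ≈ 1.24 mV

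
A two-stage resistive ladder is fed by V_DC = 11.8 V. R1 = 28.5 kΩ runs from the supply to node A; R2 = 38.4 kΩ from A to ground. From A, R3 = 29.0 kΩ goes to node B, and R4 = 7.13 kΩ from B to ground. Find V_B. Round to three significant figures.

V_B ≈ 0.920 V

Looking into the second stage from A: R3 + R4 = 36.13 kΩ appears in parallel with R2.
Effective lower resistance at A: R2 ‖ 36.13 = 18.62 kΩ.
V_A = 11.8 × 18.62/(28.5 + 18.62) = 4.662 V.
Stage 2 is unloaded, so V_B = V_A · R4/(R3+R4) = 4.662 × 7.13/36.13 = 0.9200 V.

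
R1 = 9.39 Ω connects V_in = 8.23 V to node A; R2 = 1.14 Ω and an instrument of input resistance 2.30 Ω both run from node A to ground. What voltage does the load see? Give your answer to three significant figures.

V_out ≈ 0.618 V

First combine the lower leg with the load: R2 ‖ R_L = 0.7622 Ω.
Voltage divider with the loaded lower leg: V_out = 8.23 × 0.7622/(9.39 + 0.7622) = 8.23 × 0.07508 = 0.6179 V.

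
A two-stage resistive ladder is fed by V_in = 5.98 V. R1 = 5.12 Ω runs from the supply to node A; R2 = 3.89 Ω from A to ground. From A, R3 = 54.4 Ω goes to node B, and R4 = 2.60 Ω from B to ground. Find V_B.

V_B ≈ 0.113 V

Looking into the second stage from A: R3 + R4 = 57.00 Ω appears in parallel with R2.
R2 ‖ (R3+R4) = 3.641 Ω.
V_A = 5.98 × 3.641/(5.12 + 3.641) = 2.485 V.
Then the unloaded second divider: V_B = V_A × R4/(R3+R4) = 2.485 × 0.04561 = 0.1134 V.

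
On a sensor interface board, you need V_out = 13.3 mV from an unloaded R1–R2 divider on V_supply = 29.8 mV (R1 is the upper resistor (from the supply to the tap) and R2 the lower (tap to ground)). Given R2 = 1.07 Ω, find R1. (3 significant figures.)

R1 ≈ 1.33 Ω

Required fraction k = V_out/V_supply = 0.4463.
R1 = R2·(1/k − 1) = 1.07 × 1.241 = 1.327 Ω.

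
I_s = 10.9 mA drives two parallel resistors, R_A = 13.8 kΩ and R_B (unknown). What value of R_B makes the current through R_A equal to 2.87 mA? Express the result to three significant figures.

In a two-way split, I_A/I_s = R_B/(R_A + R_B).
2.87/10.9 = R_B/(R_A + R_B) → R_B = R_A · (0.2633)/(1 − 0.2633) = 13.8 × 0.3574 = 4.932 kΩ.

R_B ≈ 4.93 kΩ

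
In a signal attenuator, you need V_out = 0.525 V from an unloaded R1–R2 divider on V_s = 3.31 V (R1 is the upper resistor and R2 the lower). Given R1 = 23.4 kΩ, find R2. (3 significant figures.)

R2 ≈ 4.41 kΩ

V_out/V_s = R2/(R1+R2) = 0.1586.
R2 = R1 · 0.1586/(1 − 0.1586) = 4.411 kΩ.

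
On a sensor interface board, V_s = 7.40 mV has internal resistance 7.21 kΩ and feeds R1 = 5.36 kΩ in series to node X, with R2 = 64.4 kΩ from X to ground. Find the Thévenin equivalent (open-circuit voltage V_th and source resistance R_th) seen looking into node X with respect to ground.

V_th ≈ 6.19 mV, R_th ≈ 10.5 kΩ

R1' = 7.21 + 5.36 = 12.57 kΩ (source resistance + R1).
V_th is the unloaded tap voltage: V_s · R2/(R1'+R2) = 7.40 × 0.8367 = 6.192 mV.
Zeroing V_s shorts the top of R1' to ground, so R_th = R1' ‖ R2 = 10.52 kΩ.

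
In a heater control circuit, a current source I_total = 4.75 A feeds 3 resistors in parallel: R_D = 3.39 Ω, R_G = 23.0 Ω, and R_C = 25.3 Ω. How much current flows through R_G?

ΣG = 1/3.39 + 1/23.0 + 1/25.3 = 0.3780.
By the current-divider rule, I = I_total · G_k/ΣG = 4.75 × 0.1150 = 0.5464 A.

I ≈ 0.546 A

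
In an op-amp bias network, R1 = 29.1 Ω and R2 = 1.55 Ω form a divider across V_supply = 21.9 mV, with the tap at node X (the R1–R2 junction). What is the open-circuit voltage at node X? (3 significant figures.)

Open-circuit (no load on X): V_th = V_supply · R2/(R1 + R2) = 21.9 × 1.55/(29.10 + 1.55) = 1.108 mV.

V_th ≈ 1.11 mV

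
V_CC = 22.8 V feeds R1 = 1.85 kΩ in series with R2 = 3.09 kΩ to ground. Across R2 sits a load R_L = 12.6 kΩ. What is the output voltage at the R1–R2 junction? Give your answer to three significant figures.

R2 ‖ R_L = (3.09 × 12.6)/(3.09 + 12.6) = 2.481 kΩ.
Now apply the divider: V_out = 22.8 × 0.5729 = 13.06 V.
(Unloaded it would be 14.3 V; the load pulls it down.)

V_out ≈ 13.1 V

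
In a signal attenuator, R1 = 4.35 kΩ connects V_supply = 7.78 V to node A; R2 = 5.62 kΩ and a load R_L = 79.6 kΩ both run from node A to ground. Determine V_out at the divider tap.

The load sits in parallel with R2, giving an effective lower resistance R2' = R2·R_L/(R2+R_L) = 5.249 kΩ.
Then V_out = V_supply · R2'/(R1 + R2') = 7.78 × 5.249/9.599 = 4.254 V.

V_out ≈ 4.25 V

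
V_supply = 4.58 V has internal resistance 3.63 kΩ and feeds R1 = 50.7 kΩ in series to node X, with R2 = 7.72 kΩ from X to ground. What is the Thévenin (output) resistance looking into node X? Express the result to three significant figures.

R1' = 3.63 + 50.7 = 54.33 kΩ (source resistance + R1).
With V_supply suppressed (replaced by a short), R_th = R1' ‖ R2 = (54.33 × 7.72)/(54.33 + 7.72) = 6.760 kΩ.

R_th ≈ 6.76 kΩ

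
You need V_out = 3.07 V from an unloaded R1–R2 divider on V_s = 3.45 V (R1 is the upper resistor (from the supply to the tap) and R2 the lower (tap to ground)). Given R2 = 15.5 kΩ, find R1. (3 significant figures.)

R1 ≈ 1.92 kΩ

The divider ratio is R2/(R1+R2) = 3.07/3.45 = 0.8899.
So R1 = R2 · (V_s/V_out − 1) = 15.5 × (3.45/3.07 − 1) = 15.5 × 0.1238 = 1.919 kΩ.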